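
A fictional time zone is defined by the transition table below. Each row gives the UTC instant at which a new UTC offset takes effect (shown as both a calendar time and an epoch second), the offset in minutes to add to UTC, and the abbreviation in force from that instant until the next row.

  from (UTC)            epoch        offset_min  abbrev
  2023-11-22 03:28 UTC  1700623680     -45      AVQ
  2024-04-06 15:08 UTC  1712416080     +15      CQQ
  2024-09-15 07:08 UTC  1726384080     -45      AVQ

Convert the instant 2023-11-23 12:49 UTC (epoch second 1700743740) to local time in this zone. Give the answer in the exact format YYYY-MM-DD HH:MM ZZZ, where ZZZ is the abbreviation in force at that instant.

Query: 2023-11-23 12:49 UTC
Rule 1/3 (AVQ, -00:45): 2023-11-22 03:28 UTC ≤ query < 2024-04-06 15:08 UTC
12·60 + 49 - 45 = 724 min
724 = 0·1440 + 724; 724 = 12·60 + 4 → 12:04, same day
→ 2023-11-23 12:04 AVQ

2023-11-23 12:04 AVQ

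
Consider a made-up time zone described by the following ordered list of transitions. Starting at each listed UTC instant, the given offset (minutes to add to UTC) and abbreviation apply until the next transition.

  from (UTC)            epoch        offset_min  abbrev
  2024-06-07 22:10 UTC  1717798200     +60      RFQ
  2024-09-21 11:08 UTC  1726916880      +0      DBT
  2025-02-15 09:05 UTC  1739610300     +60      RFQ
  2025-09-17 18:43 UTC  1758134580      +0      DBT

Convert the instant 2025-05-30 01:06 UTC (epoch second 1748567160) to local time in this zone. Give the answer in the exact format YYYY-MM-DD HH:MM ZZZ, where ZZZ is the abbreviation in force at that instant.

2025-05-30 02:06 RFQ

Query: 2025-05-30 01:06 UTC
Rule 3/4 (RFQ, +01:00): 2025-02-15 09:05 UTC ≤ query < 2025-09-17 18:43 UTC
1·60 + 6 + 60 = 126 min
126 = 0·1440 + 126; 126 = 2·60 + 6 → 02:06, same day
→ 2025-05-30 02:06 RFQ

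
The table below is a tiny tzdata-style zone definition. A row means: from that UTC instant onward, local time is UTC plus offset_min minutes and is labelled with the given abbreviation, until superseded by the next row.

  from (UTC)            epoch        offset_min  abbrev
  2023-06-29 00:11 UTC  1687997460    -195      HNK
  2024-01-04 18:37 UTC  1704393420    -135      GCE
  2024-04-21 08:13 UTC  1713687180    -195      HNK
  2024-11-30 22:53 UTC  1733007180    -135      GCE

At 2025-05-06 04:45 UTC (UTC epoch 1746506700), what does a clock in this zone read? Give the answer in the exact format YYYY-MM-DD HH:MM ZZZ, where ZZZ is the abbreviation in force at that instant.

Query: 2025-05-06 04:45 UTC
Rule 4/4 (GCE, -02:15): 2024-11-30 22:53 UTC ≤ query < +∞
4·60 + 45 - 135 = 150 min
150 = 0·1440 + 150; 150 = 2·60 + 30 → 02:30, same day
→ 2025-05-06 02:30 GCE

2025-05-06 02:30 GCE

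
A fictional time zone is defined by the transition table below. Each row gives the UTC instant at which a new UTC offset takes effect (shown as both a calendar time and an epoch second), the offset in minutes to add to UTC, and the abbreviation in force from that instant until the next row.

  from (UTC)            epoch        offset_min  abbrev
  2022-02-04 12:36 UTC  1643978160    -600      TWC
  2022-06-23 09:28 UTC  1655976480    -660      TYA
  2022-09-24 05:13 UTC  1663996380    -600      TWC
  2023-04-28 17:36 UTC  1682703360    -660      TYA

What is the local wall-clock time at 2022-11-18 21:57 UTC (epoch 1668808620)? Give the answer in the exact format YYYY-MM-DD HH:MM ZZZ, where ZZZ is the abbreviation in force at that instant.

2022-11-18 11:57 TWC

Query: 2022-11-18 21:57 UTC
Rule 3/4 (TWC, -10:00): 2022-09-24 05:13 UTC ≤ query < 2023-04-28 17:36 UTC
21·60 + 57 - 600 = 717 min
717 = 0·1440 + 717; 717 = 11·60 + 57 → 11:57, same day
→ 2022-11-18 11:57 TWC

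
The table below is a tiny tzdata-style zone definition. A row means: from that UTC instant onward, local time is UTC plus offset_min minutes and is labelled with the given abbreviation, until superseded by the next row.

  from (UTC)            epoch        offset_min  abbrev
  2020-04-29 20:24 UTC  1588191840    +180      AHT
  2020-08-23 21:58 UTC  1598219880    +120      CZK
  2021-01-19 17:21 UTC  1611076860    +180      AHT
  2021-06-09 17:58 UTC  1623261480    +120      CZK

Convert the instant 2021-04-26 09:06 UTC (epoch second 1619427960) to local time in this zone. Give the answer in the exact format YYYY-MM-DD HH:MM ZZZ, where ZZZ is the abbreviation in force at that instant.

2021-04-26 12:06 AHT

Query: 2021-04-26 09:06 UTC
Rule 3/4 (AHT, +03:00): 2021-01-19 17:21 UTC ≤ query < 2021-06-09 17:58 UTC
9·60 + 6 + 180 = 726 min
726 = 0·1440 + 726; 726 = 12·60 + 6 → 12:06, same day
→ 2021-04-26 12:06 AHT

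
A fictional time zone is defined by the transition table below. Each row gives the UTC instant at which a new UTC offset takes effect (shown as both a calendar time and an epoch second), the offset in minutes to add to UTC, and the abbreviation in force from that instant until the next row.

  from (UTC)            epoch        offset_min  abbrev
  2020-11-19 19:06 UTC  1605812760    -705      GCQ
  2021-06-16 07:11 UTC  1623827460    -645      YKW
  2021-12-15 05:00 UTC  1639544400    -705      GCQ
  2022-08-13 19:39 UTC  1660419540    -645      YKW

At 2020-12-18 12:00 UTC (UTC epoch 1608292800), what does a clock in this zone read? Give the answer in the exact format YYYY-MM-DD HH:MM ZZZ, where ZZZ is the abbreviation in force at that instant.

2020-12-18 00:15 GCQ

Query: 2020-12-18 12:00 UTC
Rule 1/4 (GCQ, -11:45): 2020-11-19 19:06 UTC ≤ query < 2021-06-16 07:11 UTC
12·60 + 0 - 705 = 15 min
15 = 0·1440 + 15; 15 = 0·60 + 15 → 00:15, same day
→ 2020-12-18 00:15 GCQ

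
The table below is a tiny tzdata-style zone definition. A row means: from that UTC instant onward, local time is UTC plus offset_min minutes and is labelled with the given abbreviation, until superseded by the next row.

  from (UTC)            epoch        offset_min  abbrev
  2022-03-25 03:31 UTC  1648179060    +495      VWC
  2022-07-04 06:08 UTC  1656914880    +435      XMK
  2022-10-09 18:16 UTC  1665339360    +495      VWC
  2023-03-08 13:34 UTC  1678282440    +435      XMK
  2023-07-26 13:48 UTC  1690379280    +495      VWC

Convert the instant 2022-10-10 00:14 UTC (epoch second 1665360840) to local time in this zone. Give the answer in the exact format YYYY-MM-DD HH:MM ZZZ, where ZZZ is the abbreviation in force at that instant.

Query: 2022-10-10 00:14 UTC
Rule 3/5 (VWC, +08:15): 2022-10-09 18:16 UTC ≤ query < 2023-03-08 13:34 UTC
0·60 + 14 + 495 = 509 min
509 = 0·1440 + 509; 509 = 8·60 + 29 → 08:29, same day
→ 2022-10-10 08:29 VWC

2022-10-10 08:29 VWC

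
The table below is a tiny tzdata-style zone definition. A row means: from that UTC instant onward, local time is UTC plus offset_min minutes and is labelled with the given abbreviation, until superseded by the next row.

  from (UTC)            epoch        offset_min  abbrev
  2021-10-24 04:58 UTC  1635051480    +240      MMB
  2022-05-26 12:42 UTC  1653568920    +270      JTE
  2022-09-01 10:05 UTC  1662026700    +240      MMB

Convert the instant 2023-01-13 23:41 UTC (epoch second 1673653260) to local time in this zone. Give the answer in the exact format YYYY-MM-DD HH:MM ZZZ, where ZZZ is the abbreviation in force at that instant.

2023-01-14 03:41 MMB

Query: 2023-01-13 23:41 UTC
Rule 3/3 (MMB, +04:00): 2022-09-01 10:05 UTC ≤ query < +∞
23·60 + 41 + 240 = 1661 min
1661 = 1·1440 + 221; 221 = 3·60 + 41 → 03:41, 2023-01-13 + 1 day = 2023-01-14
→ 2023-01-14 03:41 MMB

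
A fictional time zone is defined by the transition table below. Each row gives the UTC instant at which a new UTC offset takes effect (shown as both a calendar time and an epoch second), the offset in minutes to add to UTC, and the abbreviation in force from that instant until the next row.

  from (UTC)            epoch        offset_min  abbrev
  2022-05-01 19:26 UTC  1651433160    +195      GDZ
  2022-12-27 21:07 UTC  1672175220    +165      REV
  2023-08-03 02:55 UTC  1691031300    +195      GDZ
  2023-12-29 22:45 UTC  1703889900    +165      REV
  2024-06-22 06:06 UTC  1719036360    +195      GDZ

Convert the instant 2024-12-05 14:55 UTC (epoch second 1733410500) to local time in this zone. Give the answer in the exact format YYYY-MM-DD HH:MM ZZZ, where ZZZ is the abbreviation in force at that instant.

Query: 2024-12-05 14:55 UTC
Rule 5/5 (GDZ, +03:15): 2024-06-22 06:06 UTC ≤ query < +∞
14·60 + 55 + 195 = 1090 min
1090 = 0·1440 + 1090; 1090 = 18·60 + 10 → 18:10, same day
→ 2024-12-05 18:10 GDZ

2024-12-05 18:10 GDZ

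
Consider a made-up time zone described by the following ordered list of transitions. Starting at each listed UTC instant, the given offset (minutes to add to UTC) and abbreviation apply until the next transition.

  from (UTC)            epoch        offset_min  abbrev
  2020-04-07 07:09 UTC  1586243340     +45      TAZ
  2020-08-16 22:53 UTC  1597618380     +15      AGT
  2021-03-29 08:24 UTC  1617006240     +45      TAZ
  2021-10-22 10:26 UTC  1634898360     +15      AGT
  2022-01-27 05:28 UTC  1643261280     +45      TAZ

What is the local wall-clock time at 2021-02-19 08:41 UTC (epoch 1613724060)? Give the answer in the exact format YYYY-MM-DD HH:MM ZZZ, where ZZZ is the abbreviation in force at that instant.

2021-02-19 08:56 AGT

Query: 2021-02-19 08:41 UTC
Rule 2/5 (AGT, +00:15): 2020-08-16 22:53 UTC ≤ query < 2021-03-29 08:24 UTC
8·60 + 41 + 15 = 536 min
536 = 0·1440 + 536; 536 = 8·60 + 56 → 08:56, same day
→ 2021-02-19 08:56 AGT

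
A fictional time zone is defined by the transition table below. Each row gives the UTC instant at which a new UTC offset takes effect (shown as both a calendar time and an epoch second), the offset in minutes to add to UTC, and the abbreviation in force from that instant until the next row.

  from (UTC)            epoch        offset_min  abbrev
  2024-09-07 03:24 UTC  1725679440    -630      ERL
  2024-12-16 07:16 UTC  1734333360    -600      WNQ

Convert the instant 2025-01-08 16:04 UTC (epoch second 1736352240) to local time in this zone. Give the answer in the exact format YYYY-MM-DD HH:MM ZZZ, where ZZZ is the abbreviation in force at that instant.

2025-01-08 06:04 WNQ

Query: 2025-01-08 16:04 UTC
Rule 2/2 (WNQ, -10:00): 2024-12-16 07:16 UTC ≤ query < +∞
16·60 + 4 - 600 = 364 min
364 = 0·1440 + 364; 364 = 6·60 + 4 → 06:04, same day
→ 2025-01-08 06:04 WNQ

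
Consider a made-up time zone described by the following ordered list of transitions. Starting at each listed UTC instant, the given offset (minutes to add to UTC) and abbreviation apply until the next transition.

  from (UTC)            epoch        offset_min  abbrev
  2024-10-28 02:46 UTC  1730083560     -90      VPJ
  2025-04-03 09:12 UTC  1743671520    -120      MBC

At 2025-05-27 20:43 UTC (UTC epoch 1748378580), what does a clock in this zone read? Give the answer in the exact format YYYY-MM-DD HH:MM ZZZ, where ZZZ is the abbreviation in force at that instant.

2025-05-27 18:43 MBC

Query: 2025-05-27 20:43 UTC
Rule 2/2 (MBC, -02:00): 2025-04-03 09:12 UTC ≤ query < +∞
20·60 + 43 - 120 = 1123 min
1123 = 0·1440 + 1123; 1123 = 18·60 + 43 → 18:43, same day
→ 2025-05-27 18:43 MBC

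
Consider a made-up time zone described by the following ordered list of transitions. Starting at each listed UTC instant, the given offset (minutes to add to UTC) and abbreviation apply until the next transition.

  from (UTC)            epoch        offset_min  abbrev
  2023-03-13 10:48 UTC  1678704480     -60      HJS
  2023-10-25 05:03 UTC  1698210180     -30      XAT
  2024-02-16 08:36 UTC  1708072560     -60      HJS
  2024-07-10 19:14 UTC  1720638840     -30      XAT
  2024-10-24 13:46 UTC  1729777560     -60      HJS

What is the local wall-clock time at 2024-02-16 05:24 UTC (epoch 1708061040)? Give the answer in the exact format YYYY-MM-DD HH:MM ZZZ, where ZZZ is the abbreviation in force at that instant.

2024-02-16 04:54 XAT

Query: 2024-02-16 05:24 UTC
Rule 2/5 (XAT, -00:30): 2023-10-25 05:03 UTC ≤ query < 2024-02-16 08:36 UTC
5·60 + 24 - 30 = 294 min
294 = 0·1440 + 294; 294 = 4·60 + 54 → 04:54, same day
→ 2024-02-16 04:54 XAT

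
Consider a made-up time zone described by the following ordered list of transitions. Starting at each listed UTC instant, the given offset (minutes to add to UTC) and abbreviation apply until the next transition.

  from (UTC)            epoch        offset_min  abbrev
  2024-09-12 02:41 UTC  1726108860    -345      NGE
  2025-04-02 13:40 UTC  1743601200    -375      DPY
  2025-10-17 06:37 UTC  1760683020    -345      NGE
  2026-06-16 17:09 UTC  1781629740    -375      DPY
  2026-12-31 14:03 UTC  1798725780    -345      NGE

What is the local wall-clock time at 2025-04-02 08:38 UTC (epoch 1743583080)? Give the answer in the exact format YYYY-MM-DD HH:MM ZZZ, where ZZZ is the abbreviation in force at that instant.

2025-04-02 02:53 NGE

Query: 2025-04-02 08:38 UTC
Rule 1/5 (NGE, -05:45): 2024-09-12 02:41 UTC ≤ query < 2025-04-02 13:40 UTC
8·60 + 38 - 345 = 173 min
173 = 0·1440 + 173; 173 = 2·60 + 53 → 02:53, same day
→ 2025-04-02 02:53 NGE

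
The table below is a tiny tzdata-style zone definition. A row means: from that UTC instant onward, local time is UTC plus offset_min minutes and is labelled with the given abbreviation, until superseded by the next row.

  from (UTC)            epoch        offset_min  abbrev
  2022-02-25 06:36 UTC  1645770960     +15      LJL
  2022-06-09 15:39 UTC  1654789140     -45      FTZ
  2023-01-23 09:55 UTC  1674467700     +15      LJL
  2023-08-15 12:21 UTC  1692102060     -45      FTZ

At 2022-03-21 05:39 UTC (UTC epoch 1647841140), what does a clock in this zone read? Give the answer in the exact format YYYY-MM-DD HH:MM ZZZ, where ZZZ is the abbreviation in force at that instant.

2022-03-21 05:54 LJL

Query: 2022-03-21 05:39 UTC
Rule 1/4 (LJL, +00:15): 2022-02-25 06:36 UTC ≤ query < 2022-06-09 15:39 UTC
5·60 + 39 + 15 = 354 min
354 = 0·1440 + 354; 354 = 5·60 + 54 → 05:54, same day
→ 2022-03-21 05:54 LJL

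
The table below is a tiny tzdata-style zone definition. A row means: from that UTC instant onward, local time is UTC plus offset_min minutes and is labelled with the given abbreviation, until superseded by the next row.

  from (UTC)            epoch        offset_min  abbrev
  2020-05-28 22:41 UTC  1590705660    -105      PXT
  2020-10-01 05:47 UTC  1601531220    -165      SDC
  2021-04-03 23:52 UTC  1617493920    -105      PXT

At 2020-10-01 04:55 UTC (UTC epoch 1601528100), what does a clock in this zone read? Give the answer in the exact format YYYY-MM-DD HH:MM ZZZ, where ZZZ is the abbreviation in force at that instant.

2020-10-01 03:10 PXT

Query: 2020-10-01 04:55 UTC
Rule 1/3 (PXT, -01:45): 2020-05-28 22:41 UTC ≤ query < 2020-10-01 05:47 UTC
4·60 + 55 - 105 = 190 min
190 = 0·1440 + 190; 190 = 3·60 + 10 → 03:10, same day
→ 2020-10-01 03:10 PXT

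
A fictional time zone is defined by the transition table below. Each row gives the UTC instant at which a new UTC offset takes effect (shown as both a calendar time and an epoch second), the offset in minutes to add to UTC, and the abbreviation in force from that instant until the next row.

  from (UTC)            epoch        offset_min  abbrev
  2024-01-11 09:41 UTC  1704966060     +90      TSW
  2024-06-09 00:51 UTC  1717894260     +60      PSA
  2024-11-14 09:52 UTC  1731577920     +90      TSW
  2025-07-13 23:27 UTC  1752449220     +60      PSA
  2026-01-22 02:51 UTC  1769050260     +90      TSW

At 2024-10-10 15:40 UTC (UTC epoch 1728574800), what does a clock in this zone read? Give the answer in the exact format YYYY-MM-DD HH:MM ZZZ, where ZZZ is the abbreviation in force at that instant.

2024-10-10 16:40 PSA

Query: 2024-10-10 15:40 UTC
Rule 2/5 (PSA, +01:00): 2024-06-09 00:51 UTC ≤ query < 2024-11-14 09:52 UTC
15·60 + 40 + 60 = 1000 min
1000 = 0·1440 + 1000; 1000 = 16·60 + 40 → 16:40, same day
→ 2024-10-10 16:40 PSA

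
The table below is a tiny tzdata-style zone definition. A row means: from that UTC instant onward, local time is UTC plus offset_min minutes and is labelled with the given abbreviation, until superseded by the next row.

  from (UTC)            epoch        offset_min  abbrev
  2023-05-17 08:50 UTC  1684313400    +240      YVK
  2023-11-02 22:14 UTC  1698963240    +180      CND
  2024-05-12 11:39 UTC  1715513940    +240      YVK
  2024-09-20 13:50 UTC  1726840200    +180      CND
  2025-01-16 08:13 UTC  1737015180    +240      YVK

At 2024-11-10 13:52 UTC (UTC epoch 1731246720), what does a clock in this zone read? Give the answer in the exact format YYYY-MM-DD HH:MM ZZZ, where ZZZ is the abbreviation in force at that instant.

2024-11-10 16:52 CND

Query: 2024-11-10 13:52 UTC
Rule 4/5 (CND, +03:00): 2024-09-20 13:50 UTC ≤ query < 2025-01-16 08:13 UTC
13·60 + 52 + 180 = 1012 min
1012 = 0·1440 + 1012; 1012 = 16·60 + 52 → 16:52, same day
→ 2024-11-10 16:52 CND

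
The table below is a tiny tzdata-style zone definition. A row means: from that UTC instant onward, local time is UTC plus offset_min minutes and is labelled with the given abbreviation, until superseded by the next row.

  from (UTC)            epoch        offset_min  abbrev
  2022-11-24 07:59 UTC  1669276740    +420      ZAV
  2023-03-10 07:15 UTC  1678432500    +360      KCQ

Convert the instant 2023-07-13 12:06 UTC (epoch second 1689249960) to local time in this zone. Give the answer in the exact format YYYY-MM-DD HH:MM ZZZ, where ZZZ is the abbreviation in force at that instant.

Query: 2023-07-13 12:06 UTC
Rule 2/2 (KCQ, +06:00): 2023-03-10 07:15 UTC ≤ query < +∞
12·60 + 6 + 360 = 1086 min
1086 = 0·1440 + 1086; 1086 = 18·60 + 6 → 18:06, same day
→ 2023-07-13 18:06 KCQ

2023-07-13 18:06 KCQ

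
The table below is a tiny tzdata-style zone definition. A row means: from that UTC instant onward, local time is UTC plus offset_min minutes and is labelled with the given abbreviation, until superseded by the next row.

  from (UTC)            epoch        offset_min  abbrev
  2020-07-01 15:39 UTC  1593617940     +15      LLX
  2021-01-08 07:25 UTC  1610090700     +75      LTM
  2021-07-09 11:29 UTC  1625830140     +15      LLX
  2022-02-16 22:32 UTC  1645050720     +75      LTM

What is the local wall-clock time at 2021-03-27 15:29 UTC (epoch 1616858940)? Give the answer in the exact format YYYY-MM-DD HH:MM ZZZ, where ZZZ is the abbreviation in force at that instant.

Query: 2021-03-27 15:29 UTC
Rule 2/4 (LTM, +01:15): 2021-01-08 07:25 UTC ≤ query < 2021-07-09 11:29 UTC
15·60 + 29 + 75 = 1004 min
1004 = 0·1440 + 1004; 1004 = 16·60 + 44 → 16:44, same day
→ 2021-03-27 16:44 LTM

2021-03-27 16:44 LTM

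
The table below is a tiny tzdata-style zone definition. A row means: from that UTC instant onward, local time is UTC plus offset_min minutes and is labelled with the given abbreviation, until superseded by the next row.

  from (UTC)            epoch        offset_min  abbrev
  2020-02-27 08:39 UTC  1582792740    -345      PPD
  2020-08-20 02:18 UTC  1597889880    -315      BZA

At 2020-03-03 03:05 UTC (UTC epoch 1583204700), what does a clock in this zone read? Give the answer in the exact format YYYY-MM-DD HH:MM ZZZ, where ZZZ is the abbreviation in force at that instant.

2020-03-02 21:20 PPD

Query: 2020-03-03 03:05 UTC
Rule 1/2 (PPD, -05:45): 2020-02-27 08:39 UTC ≤ query < 2020-08-20 02:18 UTC
3·60 + 5 - 345 = -160 min
-160 = -1·1440 + 1280; 1280 = 21·60 + 20 → 21:20, 2020-03-03 - 1 day = 2020-03-02
→ 2020-03-02 21:20 PPD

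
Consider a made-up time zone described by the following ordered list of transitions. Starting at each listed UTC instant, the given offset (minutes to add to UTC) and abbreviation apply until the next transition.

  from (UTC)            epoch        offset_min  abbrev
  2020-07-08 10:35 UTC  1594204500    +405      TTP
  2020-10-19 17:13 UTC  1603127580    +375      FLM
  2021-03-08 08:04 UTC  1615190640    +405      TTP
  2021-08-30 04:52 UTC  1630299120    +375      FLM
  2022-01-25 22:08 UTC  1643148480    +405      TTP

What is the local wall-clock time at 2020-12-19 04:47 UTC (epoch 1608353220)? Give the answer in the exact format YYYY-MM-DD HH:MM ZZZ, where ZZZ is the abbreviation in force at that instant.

2020-12-19 11:02 FLM

Query: 2020-12-19 04:47 UTC
Rule 2/5 (FLM, +06:15): 2020-10-19 17:13 UTC ≤ query < 2021-03-08 08:04 UTC
4·60 + 47 + 375 = 662 min
662 = 0·1440 + 662; 662 = 11·60 + 2 → 11:02, same day
→ 2020-12-19 11:02 FLM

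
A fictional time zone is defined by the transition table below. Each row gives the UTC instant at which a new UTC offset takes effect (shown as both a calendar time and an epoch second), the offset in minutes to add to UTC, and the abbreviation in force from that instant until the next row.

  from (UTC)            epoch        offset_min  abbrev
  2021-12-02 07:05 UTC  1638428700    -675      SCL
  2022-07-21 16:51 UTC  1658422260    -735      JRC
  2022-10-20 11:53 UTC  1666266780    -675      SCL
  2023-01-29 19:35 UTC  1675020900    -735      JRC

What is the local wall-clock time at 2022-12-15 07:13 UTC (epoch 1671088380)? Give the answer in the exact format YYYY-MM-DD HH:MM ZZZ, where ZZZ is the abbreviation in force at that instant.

Query: 2022-12-15 07:13 UTC
Rule 3/4 (SCL, -11:15): 2022-10-20 11:53 UTC ≤ query < 2023-01-29 19:35 UTC
7·60 + 13 - 675 = -242 min
-242 = -1·1440 + 1198; 1198 = 19·60 + 58 → 19:58, 2022-12-15 - 1 day = 2022-12-14
→ 2022-12-14 19:58 SCL

2022-12-14 19:58 SCL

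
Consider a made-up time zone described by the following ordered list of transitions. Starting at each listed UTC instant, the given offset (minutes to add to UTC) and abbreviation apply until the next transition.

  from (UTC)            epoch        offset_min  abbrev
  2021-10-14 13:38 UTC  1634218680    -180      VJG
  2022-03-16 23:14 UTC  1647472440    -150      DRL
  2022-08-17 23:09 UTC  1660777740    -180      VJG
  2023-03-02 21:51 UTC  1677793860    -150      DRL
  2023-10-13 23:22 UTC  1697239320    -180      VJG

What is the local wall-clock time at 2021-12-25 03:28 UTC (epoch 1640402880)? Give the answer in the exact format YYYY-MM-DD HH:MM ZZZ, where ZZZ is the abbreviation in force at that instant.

2021-12-25 00:28 VJG

Query: 2021-12-25 03:28 UTC
Rule 1/5 (VJG, -03:00): 2021-10-14 13:38 UTC ≤ query < 2022-03-16 23:14 UTC
3·60 + 28 - 180 = 28 min
28 = 0·1440 + 28; 28 = 0·60 + 28 → 00:28, same day
→ 2021-12-25 00:28 VJG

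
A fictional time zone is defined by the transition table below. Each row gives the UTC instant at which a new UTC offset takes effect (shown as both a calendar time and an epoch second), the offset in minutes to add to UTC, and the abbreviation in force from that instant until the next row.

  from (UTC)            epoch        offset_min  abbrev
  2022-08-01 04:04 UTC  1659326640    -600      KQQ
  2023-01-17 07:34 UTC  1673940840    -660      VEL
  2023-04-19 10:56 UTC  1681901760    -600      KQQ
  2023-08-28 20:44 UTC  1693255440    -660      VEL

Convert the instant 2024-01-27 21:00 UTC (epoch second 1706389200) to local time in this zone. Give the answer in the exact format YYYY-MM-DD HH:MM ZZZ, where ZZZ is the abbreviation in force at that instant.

2024-01-27 10:00 VEL

Query: 2024-01-27 21:00 UTC
Rule 4/4 (VEL, -11:00): 2023-08-28 20:44 UTC ≤ query < +∞
21·60 + 0 - 660 = 600 min
600 = 0·1440 + 600; 600 = 10·60 + 0 → 10:00, same day
→ 2024-01-27 10:00 VEL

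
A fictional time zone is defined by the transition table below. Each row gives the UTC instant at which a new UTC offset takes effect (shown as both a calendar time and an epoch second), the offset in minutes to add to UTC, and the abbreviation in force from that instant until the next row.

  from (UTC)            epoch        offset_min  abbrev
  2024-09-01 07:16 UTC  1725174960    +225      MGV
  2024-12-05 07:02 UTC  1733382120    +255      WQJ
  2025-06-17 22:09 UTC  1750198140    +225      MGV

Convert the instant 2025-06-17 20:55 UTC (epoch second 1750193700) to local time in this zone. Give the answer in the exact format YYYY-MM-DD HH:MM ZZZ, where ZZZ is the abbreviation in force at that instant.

Query: 2025-06-17 20:55 UTC
Rule 2/3 (WQJ, +04:15): 2024-12-05 07:02 UTC ≤ query < 2025-06-17 22:09 UTC
20·60 + 55 + 255 = 1510 min
1510 = 1·1440 + 70; 70 = 1·60 + 10 → 01:10, 2025-06-17 + 1 day = 2025-06-18
→ 2025-06-18 01:10 WQJ

2025-06-18 01:10 WQJ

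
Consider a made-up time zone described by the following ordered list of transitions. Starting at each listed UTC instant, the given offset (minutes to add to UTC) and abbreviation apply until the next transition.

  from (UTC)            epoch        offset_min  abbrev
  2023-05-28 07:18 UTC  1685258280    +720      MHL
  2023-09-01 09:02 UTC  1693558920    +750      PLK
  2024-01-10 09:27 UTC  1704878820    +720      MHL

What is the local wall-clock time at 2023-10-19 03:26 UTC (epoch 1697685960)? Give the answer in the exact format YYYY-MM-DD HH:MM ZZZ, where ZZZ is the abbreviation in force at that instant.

Query: 2023-10-19 03:26 UTC
Rule 2/3 (PLK, +12:30): 2023-09-01 09:02 UTC ≤ query < 2024-01-10 09:27 UTC
3·60 + 26 + 750 = 956 min
956 = 0·1440 + 956; 956 = 15·60 + 56 → 15:56, same day
→ 2023-10-19 15:56 PLK

2023-10-19 15:56 PLK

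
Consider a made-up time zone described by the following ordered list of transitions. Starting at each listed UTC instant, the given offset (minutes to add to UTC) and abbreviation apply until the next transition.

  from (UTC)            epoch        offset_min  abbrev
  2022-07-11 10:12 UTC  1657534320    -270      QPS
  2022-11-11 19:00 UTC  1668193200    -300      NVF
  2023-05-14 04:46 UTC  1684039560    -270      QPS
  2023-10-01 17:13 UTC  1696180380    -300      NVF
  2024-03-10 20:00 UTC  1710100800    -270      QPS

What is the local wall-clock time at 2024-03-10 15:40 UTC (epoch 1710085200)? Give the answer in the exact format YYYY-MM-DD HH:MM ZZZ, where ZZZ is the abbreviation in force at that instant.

Query: 2024-03-10 15:40 UTC
Rule 4/5 (NVF, -05:00): 2023-10-01 17:13 UTC ≤ query < 2024-03-10 20:00 UTC
15·60 + 40 - 300 = 640 min
640 = 0·1440 + 640; 640 = 10·60 + 40 → 10:40, same day
→ 2024-03-10 10:40 NVF

2024-03-10 10:40 NVF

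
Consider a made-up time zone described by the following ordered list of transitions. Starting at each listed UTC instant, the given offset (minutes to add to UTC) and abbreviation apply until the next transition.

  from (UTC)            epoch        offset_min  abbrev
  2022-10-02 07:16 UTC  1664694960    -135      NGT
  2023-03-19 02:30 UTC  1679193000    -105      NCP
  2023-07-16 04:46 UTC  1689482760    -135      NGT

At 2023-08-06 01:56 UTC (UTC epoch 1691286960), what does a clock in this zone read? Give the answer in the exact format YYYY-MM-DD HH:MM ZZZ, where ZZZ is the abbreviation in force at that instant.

Query: 2023-08-06 01:56 UTC
Rule 3/3 (NGT, -02:15): 2023-07-16 04:46 UTC ≤ query < +∞
1·60 + 56 - 135 = -19 min
-19 = -1·1440 + 1421; 1421 = 23·60 + 41 → 23:41, 2023-08-06 - 1 day = 2023-08-05
→ 2023-08-05 23:41 NGT

2023-08-05 23:41 NGT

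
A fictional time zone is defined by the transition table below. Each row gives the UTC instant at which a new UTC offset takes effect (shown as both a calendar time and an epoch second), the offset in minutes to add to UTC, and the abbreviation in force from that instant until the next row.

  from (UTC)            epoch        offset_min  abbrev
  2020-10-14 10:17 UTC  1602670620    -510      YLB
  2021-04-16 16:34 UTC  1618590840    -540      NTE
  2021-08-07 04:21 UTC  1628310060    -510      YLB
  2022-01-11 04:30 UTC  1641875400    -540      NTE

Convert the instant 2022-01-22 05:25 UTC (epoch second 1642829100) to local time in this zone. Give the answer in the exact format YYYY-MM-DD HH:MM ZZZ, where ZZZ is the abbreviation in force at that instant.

2022-01-21 20:25 NTE

Query: 2022-01-22 05:25 UTC
Rule 4/4 (NTE, -09:00): 2022-01-11 04:30 UTC ≤ query < +∞
5·60 + 25 - 540 = -215 min
-215 = -1·1440 + 1225; 1225 = 20·60 + 25 → 20:25, 2022-01-22 - 1 day = 2022-01-21
→ 2022-01-21 20:25 NTE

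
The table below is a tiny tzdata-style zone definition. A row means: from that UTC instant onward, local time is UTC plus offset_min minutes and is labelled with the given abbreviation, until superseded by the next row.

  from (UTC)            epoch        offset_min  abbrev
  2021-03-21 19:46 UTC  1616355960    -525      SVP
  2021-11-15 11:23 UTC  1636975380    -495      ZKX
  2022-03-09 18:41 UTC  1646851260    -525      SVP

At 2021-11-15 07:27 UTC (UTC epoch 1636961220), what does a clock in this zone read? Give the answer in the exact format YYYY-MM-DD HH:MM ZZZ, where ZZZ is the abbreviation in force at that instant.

Query: 2021-11-15 07:27 UTC
Rule 1/3 (SVP, -08:45): 2021-03-21 19:46 UTC ≤ query < 2021-11-15 11:23 UTC
7·60 + 27 - 525 = -78 min
-78 = -1·1440 + 1362; 1362 = 22·60 + 42 → 22:42, 2021-11-15 - 1 day = 2021-11-14
→ 2021-11-14 22:42 SVP

2021-11-14 22:42 SVP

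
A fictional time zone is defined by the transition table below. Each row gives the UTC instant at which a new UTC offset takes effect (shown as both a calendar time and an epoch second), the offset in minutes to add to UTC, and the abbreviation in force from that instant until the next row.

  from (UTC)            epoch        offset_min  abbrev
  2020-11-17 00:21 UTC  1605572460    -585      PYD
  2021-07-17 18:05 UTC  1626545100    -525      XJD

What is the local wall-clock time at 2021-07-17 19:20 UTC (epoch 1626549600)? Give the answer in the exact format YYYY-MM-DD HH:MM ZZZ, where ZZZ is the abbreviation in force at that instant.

2021-07-17 10:35 XJD

Query: 2021-07-17 19:20 UTC
Rule 2/2 (XJD, -08:45): 2021-07-17 18:05 UTC ≤ query < +∞
19·60 + 20 - 525 = 635 min
635 = 0·1440 + 635; 635 = 10·60 + 35 → 10:35, same day
→ 2021-07-17 10:35 XJD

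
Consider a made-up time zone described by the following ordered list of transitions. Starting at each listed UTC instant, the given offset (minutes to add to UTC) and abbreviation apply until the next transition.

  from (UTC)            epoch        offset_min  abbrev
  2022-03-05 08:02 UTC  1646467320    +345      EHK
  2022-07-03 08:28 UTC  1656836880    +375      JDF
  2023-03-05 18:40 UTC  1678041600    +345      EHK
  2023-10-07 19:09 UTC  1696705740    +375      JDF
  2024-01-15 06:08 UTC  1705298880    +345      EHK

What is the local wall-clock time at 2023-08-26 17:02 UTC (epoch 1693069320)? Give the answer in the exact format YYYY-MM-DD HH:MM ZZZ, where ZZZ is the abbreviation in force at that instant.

2023-08-26 22:47 EHK

Query: 2023-08-26 17:02 UTC
Rule 3/5 (EHK, +05:45): 2023-03-05 18:40 UTC ≤ query < 2023-10-07 19:09 UTC
17·60 + 2 + 345 = 1367 min
1367 = 0·1440 + 1367; 1367 = 22·60 + 47 → 22:47, same day
→ 2023-08-26 22:47 EHK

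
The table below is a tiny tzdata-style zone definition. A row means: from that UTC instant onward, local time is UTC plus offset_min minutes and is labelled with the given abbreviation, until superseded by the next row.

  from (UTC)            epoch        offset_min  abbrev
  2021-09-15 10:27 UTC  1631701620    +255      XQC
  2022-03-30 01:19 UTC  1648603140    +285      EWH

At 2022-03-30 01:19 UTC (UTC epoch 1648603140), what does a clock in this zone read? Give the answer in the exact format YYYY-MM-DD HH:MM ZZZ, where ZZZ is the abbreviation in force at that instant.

Query: 2022-03-30 01:19 UTC
Rule 2/2 (EWH, +04:45): 2022-03-30 01:19 UTC ≤ query < +∞
1·60 + 19 + 285 = 364 min
364 = 0·1440 + 364; 364 = 6·60 + 4 → 06:04, same day
→ 2022-03-30 06:04 EWH

2022-03-30 06:04 EWH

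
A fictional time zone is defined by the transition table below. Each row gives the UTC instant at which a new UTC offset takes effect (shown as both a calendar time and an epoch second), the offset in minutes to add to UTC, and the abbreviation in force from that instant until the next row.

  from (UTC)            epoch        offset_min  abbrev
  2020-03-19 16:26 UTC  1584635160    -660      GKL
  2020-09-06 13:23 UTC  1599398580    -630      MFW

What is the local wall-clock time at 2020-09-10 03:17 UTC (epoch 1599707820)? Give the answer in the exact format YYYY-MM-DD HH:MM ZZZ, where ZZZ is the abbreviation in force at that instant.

2020-09-09 16:47 MFW

Query: 2020-09-10 03:17 UTC
Rule 2/2 (MFW, -10:30): 2020-09-06 13:23 UTC ≤ query < +∞
3·60 + 17 - 630 = -433 min
-433 = -1·1440 + 1007; 1007 = 16·60 + 47 → 16:47, 2020-09-10 - 1 day = 2020-09-09
→ 2020-09-09 16:47 MFW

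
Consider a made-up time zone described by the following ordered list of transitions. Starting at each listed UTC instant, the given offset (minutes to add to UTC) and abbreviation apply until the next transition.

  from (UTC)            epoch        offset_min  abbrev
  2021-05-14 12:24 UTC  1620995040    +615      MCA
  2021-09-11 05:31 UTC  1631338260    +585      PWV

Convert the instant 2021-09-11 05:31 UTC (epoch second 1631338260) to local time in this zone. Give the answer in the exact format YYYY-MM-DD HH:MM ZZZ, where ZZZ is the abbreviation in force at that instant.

Query: 2021-09-11 05:31 UTC
Rule 2/2 (PWV, +09:45): 2021-09-11 05:31 UTC ≤ query < +∞
5·60 + 31 + 585 = 916 min
916 = 0·1440 + 916; 916 = 15·60 + 16 → 15:16, same day
→ 2021-09-11 15:16 PWV

2021-09-11 15:16 PWV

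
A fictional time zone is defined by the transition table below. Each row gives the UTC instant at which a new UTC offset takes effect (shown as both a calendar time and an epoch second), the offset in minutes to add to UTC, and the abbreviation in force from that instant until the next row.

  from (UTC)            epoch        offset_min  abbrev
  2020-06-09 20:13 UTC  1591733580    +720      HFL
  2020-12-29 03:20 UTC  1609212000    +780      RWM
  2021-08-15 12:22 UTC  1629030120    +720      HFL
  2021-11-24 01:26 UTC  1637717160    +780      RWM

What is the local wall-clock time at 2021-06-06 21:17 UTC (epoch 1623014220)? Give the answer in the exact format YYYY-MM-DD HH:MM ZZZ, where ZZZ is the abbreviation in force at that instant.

2021-06-07 10:17 RWM

Query: 2021-06-06 21:17 UTC
Rule 2/4 (RWM, +13:00): 2020-12-29 03:20 UTC ≤ query < 2021-08-15 12:22 UTC
21·60 + 17 + 780 = 2057 min
2057 = 1·1440 + 617; 617 = 10·60 + 17 → 10:17, 2021-06-06 + 1 day = 2021-06-07
→ 2021-06-07 10:17 RWM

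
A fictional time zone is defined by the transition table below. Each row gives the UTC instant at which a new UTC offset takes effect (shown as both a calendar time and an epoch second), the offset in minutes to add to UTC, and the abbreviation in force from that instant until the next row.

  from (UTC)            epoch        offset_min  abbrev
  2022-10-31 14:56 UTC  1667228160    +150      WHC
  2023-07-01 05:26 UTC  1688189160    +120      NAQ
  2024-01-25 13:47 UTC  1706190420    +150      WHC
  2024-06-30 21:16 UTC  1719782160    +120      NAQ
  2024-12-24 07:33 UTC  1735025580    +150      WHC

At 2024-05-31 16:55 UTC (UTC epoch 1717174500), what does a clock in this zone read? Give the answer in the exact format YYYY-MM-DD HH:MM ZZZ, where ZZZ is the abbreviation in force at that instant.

Query: 2024-05-31 16:55 UTC
Rule 3/5 (WHC, +02:30): 2024-01-25 13:47 UTC ≤ query < 2024-06-30 21:16 UTC
16·60 + 55 + 150 = 1165 min
1165 = 0·1440 + 1165; 1165 = 19·60 + 25 → 19:25, same day
→ 2024-05-31 19:25 WHC

2024-05-31 19:25 WHC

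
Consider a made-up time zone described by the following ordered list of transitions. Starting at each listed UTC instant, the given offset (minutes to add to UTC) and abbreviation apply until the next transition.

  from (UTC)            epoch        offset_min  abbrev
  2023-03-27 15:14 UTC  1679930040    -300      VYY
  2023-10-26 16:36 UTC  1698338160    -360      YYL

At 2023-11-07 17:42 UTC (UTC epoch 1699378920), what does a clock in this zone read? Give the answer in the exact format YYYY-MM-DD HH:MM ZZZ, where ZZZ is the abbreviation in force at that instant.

Query: 2023-11-07 17:42 UTC
Rule 2/2 (YYL, -06:00): 2023-10-26 16:36 UTC ≤ query < +∞
17·60 + 42 - 360 = 702 min
702 = 0·1440 + 702; 702 = 11·60 + 42 → 11:42, same day
→ 2023-11-07 11:42 YYL

2023-11-07 11:42 YYL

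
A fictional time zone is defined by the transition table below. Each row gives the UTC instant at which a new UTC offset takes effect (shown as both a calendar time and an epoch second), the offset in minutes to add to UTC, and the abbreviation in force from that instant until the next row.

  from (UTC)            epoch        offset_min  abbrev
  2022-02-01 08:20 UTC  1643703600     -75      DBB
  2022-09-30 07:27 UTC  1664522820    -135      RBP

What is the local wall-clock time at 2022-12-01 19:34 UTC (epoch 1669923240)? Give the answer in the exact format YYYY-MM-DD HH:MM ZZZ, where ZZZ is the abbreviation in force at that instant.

2022-12-01 17:19 RBP

Query: 2022-12-01 19:34 UTC
Rule 2/2 (RBP, -02:15): 2022-09-30 07:27 UTC ≤ query < +∞
19·60 + 34 - 135 = 1039 min
1039 = 0·1440 + 1039; 1039 = 17·60 + 19 → 17:19, same day
→ 2022-12-01 17:19 RBP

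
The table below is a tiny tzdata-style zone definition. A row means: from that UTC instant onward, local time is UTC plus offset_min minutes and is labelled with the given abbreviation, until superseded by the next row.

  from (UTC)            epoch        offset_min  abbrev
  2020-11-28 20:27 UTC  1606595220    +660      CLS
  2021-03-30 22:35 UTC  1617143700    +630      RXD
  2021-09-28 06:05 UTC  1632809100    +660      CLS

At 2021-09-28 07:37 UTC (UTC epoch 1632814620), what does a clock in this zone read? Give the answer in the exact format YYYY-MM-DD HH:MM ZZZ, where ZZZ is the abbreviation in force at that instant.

2021-09-28 18:37 CLS

Query: 2021-09-28 07:37 UTC
Rule 3/3 (CLS, +11:00): 2021-09-28 06:05 UTC ≤ query < +∞
7·60 + 37 + 660 = 1117 min
1117 = 0·1440 + 1117; 1117 = 18·60 + 37 → 18:37, same day
→ 2021-09-28 18:37 CLS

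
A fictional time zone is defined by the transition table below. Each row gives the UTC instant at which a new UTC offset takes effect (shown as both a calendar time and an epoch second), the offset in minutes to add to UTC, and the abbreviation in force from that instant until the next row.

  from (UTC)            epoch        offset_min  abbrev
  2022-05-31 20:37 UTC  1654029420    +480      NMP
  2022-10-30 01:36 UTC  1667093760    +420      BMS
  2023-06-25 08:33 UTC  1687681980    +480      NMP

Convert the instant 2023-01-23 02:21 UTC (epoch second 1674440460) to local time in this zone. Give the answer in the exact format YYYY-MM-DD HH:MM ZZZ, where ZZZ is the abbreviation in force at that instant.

2023-01-23 09:21 BMS

Query: 2023-01-23 02:21 UTC
Rule 2/3 (BMS, +07:00): 2022-10-30 01:36 UTC ≤ query < 2023-06-25 08:33 UTC
2·60 + 21 + 420 = 561 min
561 = 0·1440 + 561; 561 = 9·60 + 21 → 09:21, same day
→ 2023-01-23 09:21 BMS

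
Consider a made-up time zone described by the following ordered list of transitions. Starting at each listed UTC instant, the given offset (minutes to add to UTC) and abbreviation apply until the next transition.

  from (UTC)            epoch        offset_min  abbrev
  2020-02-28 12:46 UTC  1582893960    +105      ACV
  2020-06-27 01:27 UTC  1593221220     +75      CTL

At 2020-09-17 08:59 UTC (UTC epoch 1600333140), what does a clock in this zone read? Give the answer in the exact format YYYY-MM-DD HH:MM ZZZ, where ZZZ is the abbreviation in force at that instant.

Query: 2020-09-17 08:59 UTC
Rule 2/2 (CTL, +01:15): 2020-06-27 01:27 UTC ≤ query < +∞
8·60 + 59 + 75 = 614 min
614 = 0·1440 + 614; 614 = 10·60 + 14 → 10:14, same day
→ 2020-09-17 10:14 CTL

2020-09-17 10:14 CTL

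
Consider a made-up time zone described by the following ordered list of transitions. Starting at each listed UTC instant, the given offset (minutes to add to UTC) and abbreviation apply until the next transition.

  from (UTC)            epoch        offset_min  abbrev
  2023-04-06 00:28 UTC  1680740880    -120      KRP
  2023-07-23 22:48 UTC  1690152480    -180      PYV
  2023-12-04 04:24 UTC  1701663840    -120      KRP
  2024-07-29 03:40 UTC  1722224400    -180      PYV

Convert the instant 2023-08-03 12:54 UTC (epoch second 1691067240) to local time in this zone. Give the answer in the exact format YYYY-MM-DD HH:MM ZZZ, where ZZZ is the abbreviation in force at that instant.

Query: 2023-08-03 12:54 UTC
Rule 2/4 (PYV, -03:00): 2023-07-23 22:48 UTC ≤ query < 2023-12-04 04:24 UTC
12·60 + 54 - 180 = 594 min
594 = 0·1440 + 594; 594 = 9·60 + 54 → 09:54, same day
→ 2023-08-03 09:54 PYV

2023-08-03 09:54 PYV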